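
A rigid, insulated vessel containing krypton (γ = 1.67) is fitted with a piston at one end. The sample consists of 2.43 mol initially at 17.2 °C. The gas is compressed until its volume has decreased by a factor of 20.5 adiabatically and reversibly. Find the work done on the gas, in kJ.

W ≈ 57.5 kJ

Adiabatic: T₁V₁^(γ−1) = T₂V₂^(γ−1) ⇒ T₂ = T₁ (V₁/V₂)^(γ−1).
T₁ = 17.2 °C = 290.3 K.
T₂ = 290.3 × 20.5^(0.67) = 2197 K.
Q = 0, so ΔU = W_on_gas = nCᵥΔT with Cᵥ = R/(γ−1) = 12.41 J/(mol·K).
ΔU = 2.43 × 12.41 × (2197 − 290.3) = 57490 J.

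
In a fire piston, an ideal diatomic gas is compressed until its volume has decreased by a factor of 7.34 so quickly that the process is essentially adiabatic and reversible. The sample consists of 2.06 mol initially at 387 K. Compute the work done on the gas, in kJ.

W ≈ 20.2 kJ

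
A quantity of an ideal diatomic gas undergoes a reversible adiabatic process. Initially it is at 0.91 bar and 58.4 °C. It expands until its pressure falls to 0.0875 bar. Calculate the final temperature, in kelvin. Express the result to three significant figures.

T₂ ≈ 170 K

Adiabatic: T₂/T₁ = (P₂/P₁)^((γ−1)/γ).
For a diatomic ideal gas γ = 7/5, so (γ−1)/γ = 2/7.
T₁ = 58.4 °C = 331.5 K.
T₂ = 331.5 × (0.0875/0.91)^(2/7) = 169.8 K.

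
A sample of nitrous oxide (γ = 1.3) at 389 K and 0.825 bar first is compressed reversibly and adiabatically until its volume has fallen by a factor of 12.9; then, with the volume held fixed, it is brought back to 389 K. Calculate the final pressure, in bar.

P₃ ≈ 10.6 bar

Adiabatic step (PV^γ = const): P₂ = 0.825×12.9^(1.3) = 22.92 bar; T₂ = 389×12.9^(0.3) = 837.8 K.
Isochoric: P₃ = P₂(T₃/T₂) = 22.92 × (389/837.8) = 10.64 bar.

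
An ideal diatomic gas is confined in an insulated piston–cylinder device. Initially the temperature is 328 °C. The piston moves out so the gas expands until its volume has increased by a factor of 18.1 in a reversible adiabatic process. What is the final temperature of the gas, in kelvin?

For a reversible adiabat TV^(γ−1) is constant, so T₂ = T₁ (V₁/V₂)^(γ−1).
For a diatomic ideal gas γ = 7/5, so γ−1 = 2/5.
T₁ = 328 °C = 601.1 K.
T₂ = 601.1 × (1/18.1)^(2/5) = 188.8 K.

T₂ ≈ 189 K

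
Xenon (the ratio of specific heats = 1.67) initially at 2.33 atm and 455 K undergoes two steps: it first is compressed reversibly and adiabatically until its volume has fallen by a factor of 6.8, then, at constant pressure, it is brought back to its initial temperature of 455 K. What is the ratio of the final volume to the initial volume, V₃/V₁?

Adiabatic step: V₂/V₁ = 0.1471; T₂ = T₁·6.8^(0.67) = 1644 K.
Isobaric step: V₃/V₂ = T₃/T₂ = 455/1644.
V₃/V₁ = (V₂/V₁)(V₃/V₂) = 0.1471 × (455/1644) = 0.04071.

V₃/V₁ ≈ 0.0407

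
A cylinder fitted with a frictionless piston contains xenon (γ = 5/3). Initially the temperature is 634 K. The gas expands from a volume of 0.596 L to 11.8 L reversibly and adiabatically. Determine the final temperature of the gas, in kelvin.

Adiabatic: T₁V₁^(γ−1) = T₂V₂^(γ−1) ⇒ T₂ = T₁ (V₁/V₂)^(γ−1).
T₂ = 634 × (0.596/11.8)^(2/3) = 86.63 K.

T₂ ≈ 86.6 K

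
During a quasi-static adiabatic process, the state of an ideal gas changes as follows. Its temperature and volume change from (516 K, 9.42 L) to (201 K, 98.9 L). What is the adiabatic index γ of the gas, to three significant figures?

γ ≈ 1.40

TV^(γ−1) = const ⇒ γ − 1 = ln(T₂/T₁) / ln(V₁/V₂).
γ = 1 + ln(201/516) / ln(9.42/98.9) = 1.401.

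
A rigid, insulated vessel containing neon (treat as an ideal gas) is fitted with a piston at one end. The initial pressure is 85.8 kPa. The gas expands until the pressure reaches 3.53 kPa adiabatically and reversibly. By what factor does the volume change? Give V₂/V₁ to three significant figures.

From PV^γ = const, V₂/V₁ = (P₁/P₂)^(1/γ).
For a monatomic ideal gas γ = 5/3.
V₂/V₁ = (85.8/3.53)^(3/5) = 6.783.

V₂/V₁ ≈ 6.78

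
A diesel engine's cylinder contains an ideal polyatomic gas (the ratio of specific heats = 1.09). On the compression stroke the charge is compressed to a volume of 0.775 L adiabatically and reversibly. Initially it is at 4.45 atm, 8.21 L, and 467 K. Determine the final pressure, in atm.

P₂ ≈ 58.3 atm

Adiabatic: P₁V₁^γ = P₂V₂^γ ⇒ P₂ = P₁ (V₁/V₂)^γ.
P₂ = 4.45 × (8.21/0.775)^(1.09) = 58.3 atm.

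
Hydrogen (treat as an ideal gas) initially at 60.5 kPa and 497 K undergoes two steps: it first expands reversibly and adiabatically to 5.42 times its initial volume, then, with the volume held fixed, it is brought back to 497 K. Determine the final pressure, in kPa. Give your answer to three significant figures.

For a diatomic ideal gas γ = 7/5.
Adiabatic step (PV^γ = const): P₂ = 60.5×(1/5.42)^(7/5) = 5.677 kPa; T₂ = 497×(1/5.42)^(2/5) = 252.8 K.
Isochoric: P₃ = P₂(T₃/T₂) = 5.677 × (497/252.8) = 11.16 kPa.

P₃ ≈ 11.2 kPa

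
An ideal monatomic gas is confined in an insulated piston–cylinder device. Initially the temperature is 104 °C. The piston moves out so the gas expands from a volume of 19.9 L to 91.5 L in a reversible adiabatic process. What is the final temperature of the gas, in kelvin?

Adiabatic: T₁V₁^(γ−1) = T₂V₂^(γ−1) ⇒ T₂ = T₁ (V₁/V₂)^(γ−1).
For a monatomic ideal gas γ = 5/3, so γ−1 = 2/3.
T₁ = 104 °C = 377.1 K.
T₂ = 377.1 × (19.9/91.5)^(2/3) = 136.4 K.

T₂ ≈ 136 K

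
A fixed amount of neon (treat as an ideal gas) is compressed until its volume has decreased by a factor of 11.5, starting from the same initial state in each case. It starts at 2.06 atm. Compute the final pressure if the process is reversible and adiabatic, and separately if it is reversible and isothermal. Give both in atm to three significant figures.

For a monatomic ideal gas γ = 5/3.
Isothermal: P₂ = P₁(V₁/V₂) = 2.06×11.5 = 23.69 atm.
Adiabatic: P₂ = P₁(V₁/V₂)^γ = 2.06×11.5^(5/3) = 120.7 atm.

adiabatic: 121 atm; isothermal: 23.7 atm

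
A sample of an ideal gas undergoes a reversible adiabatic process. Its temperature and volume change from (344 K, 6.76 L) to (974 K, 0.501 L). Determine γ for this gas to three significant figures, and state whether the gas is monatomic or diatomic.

γ ≈ 1.40; diatomic

TV^(γ−1) = const ⇒ γ − 1 = ln(T₂/T₁) / ln(V₁/V₂).
γ = 1 + ln(974/344) / ln(6.76/0.501) = 1.4.
γ ≈ 1.40 is close to 7/5, so the gas is diatomic.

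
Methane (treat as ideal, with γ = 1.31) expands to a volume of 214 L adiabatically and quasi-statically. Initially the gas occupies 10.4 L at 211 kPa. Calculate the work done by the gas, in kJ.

W ≈ 4.31 kJ

P₂ = P₁(V₁/V₂)^γ = 211×(10.4/214)^(1.31) = 4.016 kPa.
For a reversible adiabat, W_by_gas = (P₁V₁ − P₂V₂)/(γ−1).
W_by = (211000×0.0104 − 4016×0.214) / (0.31) = 4307 J.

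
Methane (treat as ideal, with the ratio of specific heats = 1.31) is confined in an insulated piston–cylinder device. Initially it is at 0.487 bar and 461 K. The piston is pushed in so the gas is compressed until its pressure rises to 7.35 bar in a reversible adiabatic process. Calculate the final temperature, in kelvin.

T₂ ≈ 876 K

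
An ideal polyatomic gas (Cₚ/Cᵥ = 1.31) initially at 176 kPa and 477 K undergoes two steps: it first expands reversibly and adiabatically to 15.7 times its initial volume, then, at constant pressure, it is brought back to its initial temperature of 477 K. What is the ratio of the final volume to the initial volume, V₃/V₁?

V₃/V₁ ≈ 36.9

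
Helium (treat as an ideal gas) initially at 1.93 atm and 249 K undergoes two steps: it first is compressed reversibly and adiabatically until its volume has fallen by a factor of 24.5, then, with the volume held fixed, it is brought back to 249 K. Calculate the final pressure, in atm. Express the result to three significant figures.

P₃ ≈ 47.3 atm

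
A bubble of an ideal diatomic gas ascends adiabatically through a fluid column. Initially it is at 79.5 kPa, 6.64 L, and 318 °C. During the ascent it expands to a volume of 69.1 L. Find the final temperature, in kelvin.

T₂ ≈ 232 K

Adiabatic: T₁V₁^(γ−1) = T₂V₂^(γ−1) ⇒ T₂ = T₁ (V₁/V₂)^(γ−1).
γ = 7/5 for a diatomic ideal gas.
T₁ = 318 °C = 591.1 K.
T₂ = 591.1 × (6.64/69.1)^(2/5) = 231.6 K.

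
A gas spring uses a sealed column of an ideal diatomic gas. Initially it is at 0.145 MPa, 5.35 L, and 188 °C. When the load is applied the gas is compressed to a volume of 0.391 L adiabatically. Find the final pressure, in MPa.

P₂ ≈ 5.65 MPa

Since PV^γ is constant along a reversible adiabat, P₂ = P₁ (V₁/V₂)^γ.
γ = 7/5 for a diatomic ideal gas.
P₂ = 0.145 × (5.35/0.391)^(7/5) = 5.65 MPa.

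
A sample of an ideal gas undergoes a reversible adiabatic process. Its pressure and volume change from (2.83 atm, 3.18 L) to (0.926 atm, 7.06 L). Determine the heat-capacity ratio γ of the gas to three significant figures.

PV^γ = const ⇒ γ = ln(P₂/P₁) / ln(V₁/V₂).
γ = ln(0.926/2.83) / ln(3.18/7.06) = 1.401.

γ ≈ 1.40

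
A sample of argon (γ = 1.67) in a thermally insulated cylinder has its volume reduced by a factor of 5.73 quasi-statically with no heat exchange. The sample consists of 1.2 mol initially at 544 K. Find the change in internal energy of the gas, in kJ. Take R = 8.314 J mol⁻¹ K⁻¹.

Adiabatic: T₁V₁^(γ−1) = T₂V₂^(γ−1) ⇒ T₂ = T₁ (V₁/V₂)^(γ−1).
T₂ = 544 × 5.73^(0.67) = 1752 K.
Q = 0, so ΔU = W_on_gas = nCᵥΔT with Cᵥ = R/(γ−1) = 12.41 J/(mol·K).
ΔU = 1.2 × 12.41 × (1752 − 544) = 17990 J.

ΔU ≈ 18.0 kJ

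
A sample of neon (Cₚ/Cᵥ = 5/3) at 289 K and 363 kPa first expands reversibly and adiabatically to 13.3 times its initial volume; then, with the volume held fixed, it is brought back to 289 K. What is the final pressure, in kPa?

P₃ ≈ 27.3 kPa

Adiabatic step (PV^γ = const): P₂ = 363×(1/13.3)^(5/3) = 4.862 kPa; T₂ = 289×(1/13.3)^(2/3) = 51.48 K.
Isochoric: P₃ = P₂(T₃/T₂) = 4.862 × (289/51.48) = 27.29 kPa.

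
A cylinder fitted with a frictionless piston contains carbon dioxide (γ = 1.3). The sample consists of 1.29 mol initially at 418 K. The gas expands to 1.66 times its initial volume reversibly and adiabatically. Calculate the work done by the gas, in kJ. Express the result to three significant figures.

For a reversible adiabat TV^(γ−1) is constant, so T₂ = T₁ (V₁/V₂)^(γ−1).
T₂ = 418 × (1/1.66)^(0.3) = 359 K.
Q = 0, so ΔU = W_on_gas = nCᵥΔT with Cᵥ = R/(γ−1) = 27.71 J/(mol·K).
ΔU = 1.29 × 27.71 × (359 − 418) = -2108 J.
Work done by the gas = −ΔU = 2108 J.

W ≈ 2.11 kJ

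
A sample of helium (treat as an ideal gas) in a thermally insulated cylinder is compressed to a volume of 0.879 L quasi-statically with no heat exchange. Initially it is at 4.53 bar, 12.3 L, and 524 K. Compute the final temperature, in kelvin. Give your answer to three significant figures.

T₂ ≈ 3040 K

For a reversible adiabat TV^(γ−1) is constant, so T₂ = T₁ (V₁/V₂)^(γ−1).
γ = 5/3 for a monatomic ideal gas.
T₂ = 524 × (12.3/0.879)^(2/3) = 3043 K.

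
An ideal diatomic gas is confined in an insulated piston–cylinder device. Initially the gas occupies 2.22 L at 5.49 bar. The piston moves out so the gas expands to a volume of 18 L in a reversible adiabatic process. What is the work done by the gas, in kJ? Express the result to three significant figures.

γ = 7/5 for a diatomic ideal gas.
P₂ = P₁(V₁/V₂)^γ = 5.49×(2.22/18)^(7/5) = 0.2931 bar.
For a reversible adiabat, W_by_gas = (P₁V₁ − P₂V₂)/(γ−1).
W_by = (549000×0.00222 − 29310×0.018) / (2/5) = 1728 J.

W ≈ 1.73 kJ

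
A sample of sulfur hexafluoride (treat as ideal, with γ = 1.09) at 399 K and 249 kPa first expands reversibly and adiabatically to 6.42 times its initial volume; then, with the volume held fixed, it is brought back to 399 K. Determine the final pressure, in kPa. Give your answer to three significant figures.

P₃ ≈ 38.8 kPa

Adiabatic step (PV^γ = const): P₂ = 249×(1/6.42)^(1.09) = 32.81 kPa; T₂ = 399×(1/6.42)^(0.09) = 337.5 K.
Isochoric: P₃ = P₂(T₃/T₂) = 32.81 × (399/337.5) = 38.79 kPa.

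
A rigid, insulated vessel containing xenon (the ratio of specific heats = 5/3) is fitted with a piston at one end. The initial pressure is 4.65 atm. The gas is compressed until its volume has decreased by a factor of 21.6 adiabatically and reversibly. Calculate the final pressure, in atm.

P₂ ≈ 779 atm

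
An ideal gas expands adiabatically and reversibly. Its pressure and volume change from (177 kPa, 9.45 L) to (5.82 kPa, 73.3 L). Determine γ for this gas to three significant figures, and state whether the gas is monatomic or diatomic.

γ ≈ 1.67; monatomic

PV^γ = const ⇒ γ = ln(P₂/P₁) / ln(V₁/V₂).
γ = ln(5.82/177) / ln(9.45/73.3) = 1.667.
γ ≈ 1.67 is close to 5/3, so the gas is monatomic.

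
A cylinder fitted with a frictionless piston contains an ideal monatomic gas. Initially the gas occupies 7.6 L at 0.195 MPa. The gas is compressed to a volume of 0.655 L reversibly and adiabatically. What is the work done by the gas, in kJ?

W ≈ -9.17 kJ

γ = 5/3 for a monatomic ideal gas.
P₂ = P₁(V₁/V₂)^γ = 0.195×(7.6/0.655)^(5/3) = 11.6 MPa.
For a reversible adiabat, W_by_gas = (P₁V₁ − P₂V₂)/(γ−1).
W_by = (195000×0.0076 − 1.16×10^7×0.000655) / (2/3) = -9170 J.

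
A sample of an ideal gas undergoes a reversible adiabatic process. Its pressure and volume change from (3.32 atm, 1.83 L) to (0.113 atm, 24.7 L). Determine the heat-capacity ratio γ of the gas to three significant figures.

γ ≈ 1.30

PV^γ = const ⇒ γ = ln(P₂/P₁) / ln(V₁/V₂).
γ = ln(0.113/3.32) / ln(1.83/24.7) = 1.299.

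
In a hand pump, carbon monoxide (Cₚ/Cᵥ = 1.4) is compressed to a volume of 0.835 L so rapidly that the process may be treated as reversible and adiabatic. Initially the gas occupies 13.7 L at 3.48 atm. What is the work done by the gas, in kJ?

P₂ = P₁(V₁/V₂)^γ = 3.48×(13.7/0.835)^(1.4) = 174.8 atm.
For a reversible adiabat, W_by_gas = (P₁V₁ − P₂V₂)/(γ−1).
W_by = (352600×0.0137 − 1.772×10^7×0.000835) / (0.4) = -24900 J.

W ≈ -24.9 kJ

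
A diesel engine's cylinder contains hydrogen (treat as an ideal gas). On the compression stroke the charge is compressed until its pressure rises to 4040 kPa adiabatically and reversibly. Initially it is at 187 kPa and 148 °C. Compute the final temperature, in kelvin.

T₂ ≈ 1010 K

Adiabatic: T₂/T₁ = (P₂/P₁)^((γ−1)/γ).
For a diatomic ideal gas γ = 7/5, so (γ−1)/γ = 2/7.
T₁ = 148 °C = 421.1 K.
T₂ = 421.1 × (4040/187)^(2/7) = 1013 K.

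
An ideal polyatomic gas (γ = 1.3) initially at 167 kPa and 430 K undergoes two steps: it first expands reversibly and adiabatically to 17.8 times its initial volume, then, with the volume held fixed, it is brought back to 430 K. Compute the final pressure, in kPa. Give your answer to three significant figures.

P₃ ≈ 9.38 kPa

Adiabatic step (PV^γ = const): P₂ = 167×(1/17.8)^(1.3) = 3.955 kPa; T₂ = 430×(1/17.8)^(0.3) = 181.3 K.
Isochoric: P₃ = P₂(T₃/T₂) = 3.955 × (430/181.3) = 9.382 kPa.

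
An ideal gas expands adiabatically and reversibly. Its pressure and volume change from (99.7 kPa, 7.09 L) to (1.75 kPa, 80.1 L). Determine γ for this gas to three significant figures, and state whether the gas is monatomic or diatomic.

PV^γ = const ⇒ γ = ln(P₂/P₁) / ln(V₁/V₂).
γ = ln(1.75/99.7) / ln(7.09/80.1) = 1.667.
γ ≈ 1.67 is close to 5/3, so the gas is monatomic.

γ ≈ 1.67; monatomic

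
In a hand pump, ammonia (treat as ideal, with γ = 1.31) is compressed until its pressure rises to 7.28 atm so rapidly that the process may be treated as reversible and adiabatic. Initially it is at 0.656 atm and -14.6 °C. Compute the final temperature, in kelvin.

Along an adiabat T P^((1−γ)/γ) is constant, so T₂ = T₁ (P₂/P₁)^((γ−1)/γ).
T₁ = -14.6 °C = 258.5 K.
T₂ = 258.5 × (7.28/0.656)^(0.237) = 457 K.

T₂ ≈ 457 K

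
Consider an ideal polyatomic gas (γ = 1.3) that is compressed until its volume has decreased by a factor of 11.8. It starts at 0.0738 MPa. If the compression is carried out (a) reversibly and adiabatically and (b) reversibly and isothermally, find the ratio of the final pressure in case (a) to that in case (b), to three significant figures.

Isothermal: P_b = P₁(V₁/V₂) = 0.0738×11.8.
Adiabatic: P_a = P₁(V₁/V₂)^γ = 0.0738×11.8^(1.3).
P_a/P_b = (V₁/V₂)^(γ−1) = 11.8^(0.3) = 2.097.

P_adiabatic / P_isothermal ≈ 2.10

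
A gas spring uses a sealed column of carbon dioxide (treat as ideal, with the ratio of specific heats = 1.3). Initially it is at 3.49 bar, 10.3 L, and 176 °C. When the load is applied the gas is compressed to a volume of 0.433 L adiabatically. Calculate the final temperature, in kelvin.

Adiabatic: T₁V₁^(γ−1) = T₂V₂^(γ−1) ⇒ T₂ = T₁ (V₁/V₂)^(γ−1).
T₁ = 176 °C = 449.1 K.
T₂ = 449.1 × (10.3/0.433)^(0.3) = 1162 K.

T₂ ≈ 1160 K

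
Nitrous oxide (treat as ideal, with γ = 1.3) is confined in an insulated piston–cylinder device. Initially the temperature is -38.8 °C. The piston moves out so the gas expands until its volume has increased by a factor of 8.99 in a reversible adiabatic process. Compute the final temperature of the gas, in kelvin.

T₂ ≈ 121 K

For a reversible adiabat TV^(γ−1) is constant, so T₂ = T₁ (V₁/V₂)^(γ−1).
T₁ = -38.8 °C = 234.3 K.
T₂ = 234.3 × (1/8.99)^(0.3) = 121.3 K.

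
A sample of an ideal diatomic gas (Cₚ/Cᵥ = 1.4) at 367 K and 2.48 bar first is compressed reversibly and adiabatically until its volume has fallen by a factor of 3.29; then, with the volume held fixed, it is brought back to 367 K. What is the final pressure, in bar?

Adiabatic step (PV^γ = const): P₂ = 2.48×3.29^(1.4) = 13.14 bar; T₂ = 367×3.29^(0.4) = 590.9 K.
Isochoric: P₃ = P₂(T₃/T₂) = 13.14 × (367/590.9) = 8.159 bar.

P₃ ≈ 8.16 bar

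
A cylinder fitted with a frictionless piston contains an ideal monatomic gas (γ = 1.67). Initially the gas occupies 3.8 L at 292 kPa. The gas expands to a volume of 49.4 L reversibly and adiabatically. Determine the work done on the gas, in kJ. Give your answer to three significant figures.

P₂ = P₁(V₁/V₂)^γ = 292×(3.8/49.4)^(1.67) = 4.028 kPa.
For a reversible adiabat, W_by_gas = (P₁V₁ − P₂V₂)/(γ−1).
W_by = (292000×0.0038 − 4028×0.0494) / (0.67) = 1359 J.
W_on_gas = −W_by = -1359 J.

W ≈ -1.36 kJ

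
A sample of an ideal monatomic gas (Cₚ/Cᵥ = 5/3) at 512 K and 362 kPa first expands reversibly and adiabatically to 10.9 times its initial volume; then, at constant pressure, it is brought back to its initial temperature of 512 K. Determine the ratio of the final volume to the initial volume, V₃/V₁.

V₃/V₁ ≈ 53.6

Adiabatic step: V₂/V₁ = 10.9; T₂ = T₁·(1/10.9)^(2/3) = 104.1 K.
Isobaric step: V₃/V₂ = T₃/T₂ = 512/104.1.
V₃/V₁ = (V₂/V₁)(V₃/V₂) = 10.9 × (512/104.1) = 53.59.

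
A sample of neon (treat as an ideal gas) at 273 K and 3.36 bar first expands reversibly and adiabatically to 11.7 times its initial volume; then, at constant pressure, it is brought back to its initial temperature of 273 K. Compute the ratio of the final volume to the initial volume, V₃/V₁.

V₃/V₁ ≈ 60.3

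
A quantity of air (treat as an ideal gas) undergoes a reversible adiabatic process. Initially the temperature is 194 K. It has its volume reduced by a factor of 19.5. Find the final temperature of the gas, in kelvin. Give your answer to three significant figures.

T₂ ≈ 637 K

Adiabatic: T₁V₁^(γ−1) = T₂V₂^(γ−1) ⇒ T₂ = T₁ (V₁/V₂)^(γ−1).
For a diatomic ideal gas γ = 7/5, so γ−1 = 2/5.
T₂ = 194 × 19.5^(2/5) = 636.5 K.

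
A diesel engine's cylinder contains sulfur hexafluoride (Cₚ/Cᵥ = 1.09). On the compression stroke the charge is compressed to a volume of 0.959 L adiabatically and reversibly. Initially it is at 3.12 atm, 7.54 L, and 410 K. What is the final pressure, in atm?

Since PV^γ is constant along a reversible adiabat, P₂ = P₁ (V₁/V₂)^γ.
P₂ = 3.12 × (7.54/0.959)^(1.09) = 29.53 atm.

P₂ ≈ 29.5 atm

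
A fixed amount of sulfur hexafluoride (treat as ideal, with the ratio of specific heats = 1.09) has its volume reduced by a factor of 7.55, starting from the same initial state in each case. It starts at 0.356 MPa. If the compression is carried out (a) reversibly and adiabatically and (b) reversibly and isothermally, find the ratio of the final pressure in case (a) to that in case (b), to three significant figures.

P_adiabatic / P_isothermal ≈ 1.20

Isothermal: P_b = P₁(V₁/V₂) = 0.356×7.55.
Adiabatic: P_a = P₁(V₁/V₂)^γ = 0.356×7.55^(1.09).
P_a/P_b = (V₁/V₂)^(γ−1) = 7.55^(0.09) = 1.2.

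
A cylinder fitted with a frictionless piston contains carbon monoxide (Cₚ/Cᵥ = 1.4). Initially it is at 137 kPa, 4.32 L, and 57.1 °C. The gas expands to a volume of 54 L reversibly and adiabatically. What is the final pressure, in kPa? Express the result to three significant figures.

P₂ ≈ 3.99 kPa

Since PV^γ is constant along a reversible adiabat, P₂ = P₁ (V₁/V₂)^γ.
P₂ = 137 × (4.32/54)^(1.4) = 3.991 kPa.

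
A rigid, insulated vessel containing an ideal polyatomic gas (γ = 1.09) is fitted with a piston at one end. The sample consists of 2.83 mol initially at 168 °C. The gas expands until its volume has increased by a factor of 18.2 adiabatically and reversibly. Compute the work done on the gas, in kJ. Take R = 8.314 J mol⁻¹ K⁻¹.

W ≈ -26.5 kJ

Adiabatic: T₁V₁^(γ−1) = T₂V₂^(γ−1) ⇒ T₂ = T₁ (V₁/V₂)^(γ−1).
T₁ = 168 °C = 441.1 K.
T₂ = 441.1 × (1/18.2)^(0.09) = 339.8 K.
Q = 0, so ΔU = W_on_gas = nCᵥΔT with Cᵥ = R/(γ−1) = 92.38 J/(mol·K).
ΔU = 2.83 × 92.38 × (339.8 − 441.1) = -26500 J.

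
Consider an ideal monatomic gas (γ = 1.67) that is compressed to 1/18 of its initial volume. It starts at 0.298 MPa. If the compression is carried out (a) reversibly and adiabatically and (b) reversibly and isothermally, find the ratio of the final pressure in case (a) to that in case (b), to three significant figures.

P_adiabatic / P_isothermal ≈ 6.93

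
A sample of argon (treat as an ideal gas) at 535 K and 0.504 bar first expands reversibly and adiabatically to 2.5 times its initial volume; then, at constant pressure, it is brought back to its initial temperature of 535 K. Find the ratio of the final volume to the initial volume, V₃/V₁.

V₃/V₁ ≈ 4.61

For a monatomic ideal gas γ = 5/3.
Adiabatic step: V₂/V₁ = 2.5; T₂ = T₁·(1/2.5)^(2/3) = 290.4 K.
Isobaric step: V₃/V₂ = T₃/T₂ = 535/290.4.
V₃/V₁ = (V₂/V₁)(V₃/V₂) = 2.5 × (535/290.4) = 4.605.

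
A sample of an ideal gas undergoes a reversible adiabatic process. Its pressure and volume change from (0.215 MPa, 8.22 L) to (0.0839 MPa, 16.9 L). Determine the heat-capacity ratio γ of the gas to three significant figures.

PV^γ = const ⇒ γ = ln(P₂/P₁) / ln(V₁/V₂).
γ = ln(0.0839/0.215) / ln(8.22/16.9) = 1.306.

γ ≈ 1.31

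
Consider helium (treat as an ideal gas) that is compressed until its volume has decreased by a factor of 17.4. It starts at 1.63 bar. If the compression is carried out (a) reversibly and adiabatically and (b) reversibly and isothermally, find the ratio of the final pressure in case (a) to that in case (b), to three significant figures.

P_adiabatic / P_isothermal ≈ 6.71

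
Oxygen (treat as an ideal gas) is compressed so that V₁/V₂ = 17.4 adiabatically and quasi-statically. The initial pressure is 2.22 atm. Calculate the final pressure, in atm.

P₂ ≈ 121 atm

Adiabatic: P₁V₁^γ = P₂V₂^γ ⇒ P₂ = P₁ (V₁/V₂)^γ.
For a diatomic ideal gas γ = 7/5.
P₂ = 2.22 × 17.4^(7/5) = 121.1 atm.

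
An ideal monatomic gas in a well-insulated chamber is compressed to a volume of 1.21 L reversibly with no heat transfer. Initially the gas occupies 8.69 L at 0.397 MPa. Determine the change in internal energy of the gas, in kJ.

ΔU ≈ 14.1 kJ

γ = 5/3 for a monatomic ideal gas.
P₂ = P₁(V₁/V₂)^γ = 0.397×(8.69/1.21)^(5/3) = 10.61 MPa.
For a reversible adiabat, W_by_gas = (P₁V₁ − P₂V₂)/(γ−1).
W_by = (397000×0.00869 − 1.061×10^7×0.00121) / (2/3) = -14090 J.
Q = 0 ⇒ ΔU = −W_by = 14090 J.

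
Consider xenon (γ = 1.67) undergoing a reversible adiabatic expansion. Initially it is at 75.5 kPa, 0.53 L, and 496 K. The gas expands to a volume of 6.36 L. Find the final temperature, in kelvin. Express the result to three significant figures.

Adiabatic: T₁V₁^(γ−1) = T₂V₂^(γ−1) ⇒ T₂ = T₁ (V₁/V₂)^(γ−1).
T₂ = 496 × (0.53/6.36)^(0.67) = 93.85 K.

T₂ ≈ 93.8 K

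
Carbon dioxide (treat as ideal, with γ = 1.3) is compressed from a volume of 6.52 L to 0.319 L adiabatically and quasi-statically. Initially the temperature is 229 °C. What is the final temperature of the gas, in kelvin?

T₂ ≈ 1240 K

For a reversible adiabat TV^(γ−1) is constant, so T₂ = T₁ (V₁/V₂)^(γ−1).
T₁ = 229 °C = 502.1 K.
T₂ = 502.1 × (6.52/0.319)^(0.3) = 1242 K.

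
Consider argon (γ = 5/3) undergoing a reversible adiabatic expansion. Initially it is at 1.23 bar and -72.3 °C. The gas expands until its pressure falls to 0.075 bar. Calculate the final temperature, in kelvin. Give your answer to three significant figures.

Along an adiabat T P^((1−γ)/γ) is constant, so T₂ = T₁ (P₂/P₁)^((γ−1)/γ).
T₁ = -72.3 °C = 200.8 K.
T₂ = 200.8 × (0.075/1.23)^(2/5) = 65.6 K.

T₂ ≈ 65.6 K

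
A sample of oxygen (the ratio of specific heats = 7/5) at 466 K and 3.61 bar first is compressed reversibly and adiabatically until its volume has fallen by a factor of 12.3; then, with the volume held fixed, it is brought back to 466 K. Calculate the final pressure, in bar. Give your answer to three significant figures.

Adiabatic step (PV^γ = const): P₂ = 3.61×12.3^(7/5) = 121.2 bar; T₂ = 466×12.3^(2/5) = 1272 K.
Isochoric: P₃ = P₂(T₃/T₂) = 121.2 × (466/1272) = 44.4 bar.

P₃ ≈ 44.4 bar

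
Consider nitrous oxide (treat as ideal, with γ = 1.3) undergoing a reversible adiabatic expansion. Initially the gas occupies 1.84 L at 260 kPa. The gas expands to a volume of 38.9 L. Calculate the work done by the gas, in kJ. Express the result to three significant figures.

P₂ = P₁(V₁/V₂)^γ = 260×(1.84/38.9)^(1.3) = 4.924 kPa.
For a reversible adiabat, W_by_gas = (P₁V₁ − P₂V₂)/(γ−1).
W_by = (260000×0.00184 − 4924×0.0389) / (0.3) = 956.2 J.

W ≈ 0.956 kJ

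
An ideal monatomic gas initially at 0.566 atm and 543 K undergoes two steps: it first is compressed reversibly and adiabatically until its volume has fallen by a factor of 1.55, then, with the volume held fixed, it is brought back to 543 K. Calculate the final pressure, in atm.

P₃ ≈ 0.877 atm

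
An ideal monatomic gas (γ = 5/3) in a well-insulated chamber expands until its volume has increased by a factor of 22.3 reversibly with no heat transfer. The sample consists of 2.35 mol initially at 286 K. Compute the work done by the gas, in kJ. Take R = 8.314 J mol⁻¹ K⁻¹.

W ≈ 7.32 kJ

For a reversible adiabat TV^(γ−1) is constant, so T₂ = T₁ (V₁/V₂)^(γ−1).
T₂ = 286 × (1/22.3)^(2/3) = 36.1 K.
Q = 0, so ΔU = W_on_gas = nCᵥΔT with Cᵥ = R/(γ−1) = 12.47 J/(mol·K).
ΔU = 2.35 × 12.47 × (36.1 − 286) = -7324 J.
Work done by the gas = −ΔU = 7324 J.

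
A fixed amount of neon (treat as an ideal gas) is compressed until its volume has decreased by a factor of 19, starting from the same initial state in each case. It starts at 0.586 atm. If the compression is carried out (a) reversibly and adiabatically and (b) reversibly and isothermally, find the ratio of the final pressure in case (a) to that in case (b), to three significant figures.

P_adiabatic / P_isothermal ≈ 7.12

For a monatomic ideal gas γ = 5/3.
Isothermal: P_b = P₁(V₁/V₂) = 0.586×19.
Adiabatic: P_a = P₁(V₁/V₂)^γ = 0.586×19^(5/3).
P_a/P_b = (V₁/V₂)^(γ−1) = 19^(2/3) = 7.12.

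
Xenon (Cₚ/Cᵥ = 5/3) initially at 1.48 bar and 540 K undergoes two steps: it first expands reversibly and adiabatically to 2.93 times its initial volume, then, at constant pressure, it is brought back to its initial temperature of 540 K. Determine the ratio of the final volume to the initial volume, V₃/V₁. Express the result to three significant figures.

V₃/V₁ ≈ 6.00

Adiabatic step: V₂/V₁ = 2.93; T₂ = T₁·(1/2.93)^(2/3) = 263.7 K.
Isobaric step: V₃/V₂ = T₃/T₂ = 540/263.7.
V₃/V₁ = (V₂/V₁)(V₃/V₂) = 2.93 × (540/263.7) = 5.999.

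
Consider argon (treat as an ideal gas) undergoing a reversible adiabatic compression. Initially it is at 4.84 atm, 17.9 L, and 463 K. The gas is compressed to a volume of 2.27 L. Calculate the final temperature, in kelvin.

Adiabatic: T₁V₁^(γ−1) = T₂V₂^(γ−1) ⇒ T₂ = T₁ (V₁/V₂)^(γ−1).
γ = 5/3 for a monatomic ideal gas.
T₂ = 463 × (17.9/2.27)^(2/3) = 1834 K.

T₂ ≈ 1830 K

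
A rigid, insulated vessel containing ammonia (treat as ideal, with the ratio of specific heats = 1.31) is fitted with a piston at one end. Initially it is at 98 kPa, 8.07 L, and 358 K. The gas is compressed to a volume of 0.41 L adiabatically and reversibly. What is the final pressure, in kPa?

P₂ ≈ 4860 kPa

Adiabatic: P₁V₁^γ = P₂V₂^γ ⇒ P₂ = P₁ (V₁/V₂)^γ.
P₂ = 98 × (8.07/0.41)^(1.31) = 4858 kPa.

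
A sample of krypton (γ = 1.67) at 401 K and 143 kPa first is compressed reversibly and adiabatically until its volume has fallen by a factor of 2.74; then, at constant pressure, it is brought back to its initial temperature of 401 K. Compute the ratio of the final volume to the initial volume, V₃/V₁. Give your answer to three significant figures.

Adiabatic step: V₂/V₁ = 0.365; T₂ = T₁·2.74^(0.67) = 787.8 K.
Isobaric step: V₃/V₂ = T₃/T₂ = 401/787.8.
V₃/V₁ = (V₂/V₁)(V₃/V₂) = 0.365 × (401/787.8) = 0.1858.

V₃/V₁ ≈ 0.186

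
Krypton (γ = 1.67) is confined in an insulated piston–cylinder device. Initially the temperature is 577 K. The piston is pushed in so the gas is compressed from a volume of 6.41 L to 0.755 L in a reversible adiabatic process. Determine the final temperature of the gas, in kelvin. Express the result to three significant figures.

For a reversible adiabat TV^(γ−1) is constant, so T₂ = T₁ (V₁/V₂)^(γ−1).
T₂ = 577 × (6.41/0.755)^(0.67) = 2419 K.

T₂ ≈ 2420 K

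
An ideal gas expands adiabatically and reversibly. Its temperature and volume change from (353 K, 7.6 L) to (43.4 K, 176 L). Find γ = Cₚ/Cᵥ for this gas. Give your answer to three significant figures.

γ ≈ 1.67

TV^(γ−1) = const ⇒ γ − 1 = ln(T₂/T₁) / ln(V₁/V₂).
γ = 1 + ln(43.4/353) / ln(7.6/176) = 1.667.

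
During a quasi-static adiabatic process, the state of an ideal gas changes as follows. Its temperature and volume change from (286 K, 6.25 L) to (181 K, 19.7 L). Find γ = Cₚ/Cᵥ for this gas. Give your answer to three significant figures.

TV^(γ−1) = const ⇒ γ − 1 = ln(T₂/T₁) / ln(V₁/V₂).
γ = 1 + ln(181/286) / ln(6.25/19.7) = 1.399.

γ ≈ 1.40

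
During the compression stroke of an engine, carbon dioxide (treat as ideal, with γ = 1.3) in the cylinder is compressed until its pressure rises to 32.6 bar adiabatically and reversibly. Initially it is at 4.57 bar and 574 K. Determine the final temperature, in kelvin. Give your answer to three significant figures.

Along an adiabat T P^((1−γ)/γ) is constant, so T₂ = T₁ (P₂/P₁)^((γ−1)/γ).
T₂ = 574 × (32.6/4.57)^(0.231) = 903.3 K.

T₂ ≈ 903 K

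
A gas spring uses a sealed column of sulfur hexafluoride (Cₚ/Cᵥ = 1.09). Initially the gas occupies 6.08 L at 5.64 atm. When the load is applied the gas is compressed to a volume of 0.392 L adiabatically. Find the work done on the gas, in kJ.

W ≈ 10.8 kJ

P₂ = P₁(V₁/V₂)^γ = 5.64×(6.08/0.392)^(1.09) = 112 atm.
For a reversible adiabat, W_by_gas = (P₁V₁ − P₂V₂)/(γ−1).
W_by = (571500×0.00608 − 1.134×10^7×0.000392) / (0.09) = -10800 J.
W_on_gas = −W_by = 10800 J.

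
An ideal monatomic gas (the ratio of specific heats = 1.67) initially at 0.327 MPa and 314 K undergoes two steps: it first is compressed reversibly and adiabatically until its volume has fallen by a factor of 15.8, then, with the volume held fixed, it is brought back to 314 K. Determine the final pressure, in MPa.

Adiabatic step (PV^γ = const): P₂ = 0.327×15.8^(1.67) = 32.83 MPa; T₂ = 314×15.8^(0.67) = 1995 K.
Isochoric: P₃ = P₂(T₃/T₂) = 32.83 × (314/1995) = 5.167 MPa.

P₃ ≈ 5.17 MPa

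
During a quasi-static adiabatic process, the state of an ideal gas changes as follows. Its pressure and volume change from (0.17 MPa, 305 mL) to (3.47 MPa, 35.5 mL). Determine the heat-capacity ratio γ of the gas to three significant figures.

γ ≈ 1.40

PV^γ = const ⇒ γ = ln(P₂/P₁) / ln(V₁/V₂).
γ = ln(3.47/0.17) / ln(305/35.5) = 1.402.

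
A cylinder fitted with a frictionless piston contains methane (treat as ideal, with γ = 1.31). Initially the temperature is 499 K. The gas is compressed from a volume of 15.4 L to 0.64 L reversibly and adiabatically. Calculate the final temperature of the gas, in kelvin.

T₂ ≈ 1340 K

For a reversible adiabat TV^(γ−1) is constant, so T₂ = T₁ (V₁/V₂)^(γ−1).
T₂ = 499 × (15.4/0.64)^(0.31) = 1338 K.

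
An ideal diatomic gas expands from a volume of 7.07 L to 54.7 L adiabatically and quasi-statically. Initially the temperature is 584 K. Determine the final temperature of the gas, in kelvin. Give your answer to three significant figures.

T₂ ≈ 258 K

For a reversible adiabat TV^(γ−1) is constant, so T₂ = T₁ (V₁/V₂)^(γ−1).
For a diatomic ideal gas γ = 7/5, so γ−1 = 2/5.
T₂ = 584 × (7.07/54.7)^(2/5) = 257.6 K.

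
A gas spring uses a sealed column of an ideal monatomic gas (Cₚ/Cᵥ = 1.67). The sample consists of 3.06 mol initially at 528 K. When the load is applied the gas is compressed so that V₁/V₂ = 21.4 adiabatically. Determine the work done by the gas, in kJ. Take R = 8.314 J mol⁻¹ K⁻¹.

For a reversible adiabat TV^(γ−1) is constant, so T₂ = T₁ (V₁/V₂)^(γ−1).
T₂ = 528 × 21.4^(0.67) = 4112 K.
Q = 0, so ΔU = W_on_gas = nCᵥΔT with Cᵥ = R/(γ−1) = 12.41 J/(mol·K).
ΔU = 3.06 × 12.41 × (4112 − 528) = 136100 J.
Work done by the gas = −ΔU = -136100 J.

W ≈ -136 kJ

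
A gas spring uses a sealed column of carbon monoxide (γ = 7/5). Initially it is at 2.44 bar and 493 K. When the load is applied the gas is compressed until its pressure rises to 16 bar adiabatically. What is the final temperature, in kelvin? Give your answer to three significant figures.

T₂ ≈ 844 K

Along an adiabat T P^((1−γ)/γ) is constant, so T₂ = T₁ (P₂/P₁)^((γ−1)/γ).
T₂ = 493 × (16/2.44)^(2/7) = 843.7 K.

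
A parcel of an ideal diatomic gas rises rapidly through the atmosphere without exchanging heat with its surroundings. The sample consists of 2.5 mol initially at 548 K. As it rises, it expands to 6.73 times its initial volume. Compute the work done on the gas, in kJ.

W ≈ -15.2 kJ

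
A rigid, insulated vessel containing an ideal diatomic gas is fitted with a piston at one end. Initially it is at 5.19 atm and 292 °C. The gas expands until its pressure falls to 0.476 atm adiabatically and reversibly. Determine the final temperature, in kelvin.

T₂ ≈ 286 K

Adiabatic: T₂/T₁ = (P₂/P₁)^((γ−1)/γ).
For a diatomic ideal gas γ = 7/5, so (γ−1)/γ = 2/7.
T₁ = 292 °C = 565.1 K.
T₂ = 565.1 × (0.476/5.19)^(2/7) = 285.6 K.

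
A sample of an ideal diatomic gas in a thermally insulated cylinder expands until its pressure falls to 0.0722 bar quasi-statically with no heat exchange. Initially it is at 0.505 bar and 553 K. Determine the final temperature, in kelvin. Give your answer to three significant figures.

T₂ ≈ 317 K

Along an adiabat T P^((1−γ)/γ) is constant, so T₂ = T₁ (P₂/P₁)^((γ−1)/γ).
For a diatomic ideal gas γ = 7/5, so (γ−1)/γ = 2/7.
T₂ = 553 × (0.0722/0.505)^(2/7) = 317.2 K.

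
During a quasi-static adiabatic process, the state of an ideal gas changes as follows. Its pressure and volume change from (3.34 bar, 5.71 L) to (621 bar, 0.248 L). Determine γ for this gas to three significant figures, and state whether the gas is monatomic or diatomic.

PV^γ = const ⇒ γ = ln(P₂/P₁) / ln(V₁/V₂).
γ = ln(621/3.34) / ln(5.71/0.248) = 1.666.
γ ≈ 1.67 is close to 5/3, so the gas is monatomic.

γ ≈ 1.67; monatomic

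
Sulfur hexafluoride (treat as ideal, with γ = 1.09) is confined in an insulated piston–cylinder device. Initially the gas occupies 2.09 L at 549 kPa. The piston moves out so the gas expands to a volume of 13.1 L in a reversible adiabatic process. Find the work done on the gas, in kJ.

W ≈ -1.94 kJ

P₂ = P₁(V₁/V₂)^γ = 549×(2.09/13.1)^(1.09) = 74.25 kPa.
For a reversible adiabat, W_by_gas = (P₁V₁ − P₂V₂)/(γ−1).
W_by = (549000×0.00209 − 74250×0.0131) / (0.09) = 1941 J.
W_on_gas = −W_by = -1941 J.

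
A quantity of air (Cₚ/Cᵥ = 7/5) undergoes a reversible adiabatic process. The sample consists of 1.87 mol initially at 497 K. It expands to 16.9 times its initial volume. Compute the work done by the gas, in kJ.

W ≈ 13.1 kJ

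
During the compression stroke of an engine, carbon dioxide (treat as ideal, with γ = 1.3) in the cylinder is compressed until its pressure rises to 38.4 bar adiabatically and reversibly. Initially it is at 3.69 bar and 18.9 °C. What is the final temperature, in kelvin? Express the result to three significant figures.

Adiabatic: T₂/T₁ = (P₂/P₁)^((γ−1)/γ).
T₁ = 18.9 °C = 292 K.
T₂ = 292 × (38.4/3.69)^(0.231) = 501.4 K.

T₂ ≈ 501 K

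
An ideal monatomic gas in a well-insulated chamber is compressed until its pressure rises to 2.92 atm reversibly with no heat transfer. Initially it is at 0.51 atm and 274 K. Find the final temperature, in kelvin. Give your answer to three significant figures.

Along an adiabat T P^((1−γ)/γ) is constant, so T₂ = T₁ (P₂/P₁)^((γ−1)/γ).
For a monatomic ideal gas γ = 5/3, so (γ−1)/γ = 2/5.
T₂ = 274 × (2.92/0.51)^(2/5) = 550.6 K.

T₂ ≈ 551 K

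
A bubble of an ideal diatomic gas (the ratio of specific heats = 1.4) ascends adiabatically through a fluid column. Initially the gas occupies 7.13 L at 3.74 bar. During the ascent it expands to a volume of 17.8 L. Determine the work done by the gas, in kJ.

P₂ = P₁(V₁/V₂)^γ = 3.74×(7.13/17.8)^(1.4) = 1.039 bar.
For a reversible adiabat, W_by_gas = (P₁V₁ − P₂V₂)/(γ−1).
W_by = (374000×0.00713 − 103900×0.0178) / (0.4) = 2043 J.

W ≈ 2.04 kJ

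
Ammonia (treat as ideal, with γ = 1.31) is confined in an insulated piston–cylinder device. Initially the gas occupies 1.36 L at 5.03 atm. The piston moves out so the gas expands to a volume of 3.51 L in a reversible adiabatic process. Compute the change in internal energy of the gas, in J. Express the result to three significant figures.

P₂ = P₁(V₁/V₂)^γ = 5.03×(1.36/3.51)^(1.31) = 1.453 atm.
For a reversible adiabat, W_by_gas = (P₁V₁ − P₂V₂)/(γ−1).
W_by = (509700×0.00136 − 147200×0.00351) / (0.31) = 569.4 J.
Q = 0 ⇒ ΔU = −W_by = -569.4 J.

ΔU ≈ -569 J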